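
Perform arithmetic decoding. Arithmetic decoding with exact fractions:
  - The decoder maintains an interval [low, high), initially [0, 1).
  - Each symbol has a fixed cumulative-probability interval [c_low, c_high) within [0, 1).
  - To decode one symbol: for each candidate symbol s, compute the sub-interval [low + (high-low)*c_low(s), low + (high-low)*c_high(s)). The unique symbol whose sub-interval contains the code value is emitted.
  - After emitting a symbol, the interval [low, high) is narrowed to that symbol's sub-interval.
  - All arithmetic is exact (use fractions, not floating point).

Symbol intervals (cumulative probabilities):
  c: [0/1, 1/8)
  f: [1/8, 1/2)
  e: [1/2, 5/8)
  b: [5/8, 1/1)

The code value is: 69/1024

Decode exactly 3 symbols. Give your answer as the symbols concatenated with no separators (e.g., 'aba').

Step 1: interval [0/1, 1/1), width = 1/1 - 0/1 = 1/1
  'c': [0/1 + 1/1*0/1, 0/1 + 1/1*1/8) = [0/1, 1/8) <- contains code 69/1024
  'f': [0/1 + 1/1*1/8, 0/1 + 1/1*1/2) = [1/8, 1/2)
  'e': [0/1 + 1/1*1/2, 0/1 + 1/1*5/8) = [1/2, 5/8)
  'b': [0/1 + 1/1*5/8, 0/1 + 1/1*1/1) = [5/8, 1/1)
  emit 'c', narrow to [0/1, 1/8)
Step 2: interval [0/1, 1/8), width = 1/8 - 0/1 = 1/8
  'c': [0/1 + 1/8*0/1, 0/1 + 1/8*1/8) = [0/1, 1/64)
  'f': [0/1 + 1/8*1/8, 0/1 + 1/8*1/2) = [1/64, 1/16)
  'e': [0/1 + 1/8*1/2, 0/1 + 1/8*5/8) = [1/16, 5/64) <- contains code 69/1024
  'b': [0/1 + 1/8*5/8, 0/1 + 1/8*1/1) = [5/64, 1/8)
  emit 'e', narrow to [1/16, 5/64)
Step 3: interval [1/16, 5/64), width = 5/64 - 1/16 = 1/64
  'c': [1/16 + 1/64*0/1, 1/16 + 1/64*1/8) = [1/16, 33/512)
  'f': [1/16 + 1/64*1/8, 1/16 + 1/64*1/2) = [33/512, 9/128) <- contains code 69/1024
  'e': [1/16 + 1/64*1/2, 1/16 + 1/64*5/8) = [9/128, 37/512)
  'b': [1/16 + 1/64*5/8, 1/16 + 1/64*1/1) = [37/512, 5/64)
  emit 'f', narrow to [33/512, 9/128)

Answer: cef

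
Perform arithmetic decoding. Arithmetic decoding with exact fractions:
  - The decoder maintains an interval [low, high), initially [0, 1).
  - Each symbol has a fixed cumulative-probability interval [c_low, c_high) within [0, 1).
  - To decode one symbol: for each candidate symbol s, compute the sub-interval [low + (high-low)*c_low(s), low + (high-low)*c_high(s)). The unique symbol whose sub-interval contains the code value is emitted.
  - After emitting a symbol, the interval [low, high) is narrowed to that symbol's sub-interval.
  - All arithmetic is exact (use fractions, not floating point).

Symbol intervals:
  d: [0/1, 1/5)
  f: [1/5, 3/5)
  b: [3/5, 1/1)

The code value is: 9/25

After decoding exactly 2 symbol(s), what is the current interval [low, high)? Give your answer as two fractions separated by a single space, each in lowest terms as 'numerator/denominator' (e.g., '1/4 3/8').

Step 1: interval [0/1, 1/1), width = 1/1 - 0/1 = 1/1
  'd': [0/1 + 1/1*0/1, 0/1 + 1/1*1/5) = [0/1, 1/5)
  'f': [0/1 + 1/1*1/5, 0/1 + 1/1*3/5) = [1/5, 3/5) <- contains code 9/25
  'b': [0/1 + 1/1*3/5, 0/1 + 1/1*1/1) = [3/5, 1/1)
  emit 'f', narrow to [1/5, 3/5)
Step 2: interval [1/5, 3/5), width = 3/5 - 1/5 = 2/5
  'd': [1/5 + 2/5*0/1, 1/5 + 2/5*1/5) = [1/5, 7/25)
  'f': [1/5 + 2/5*1/5, 1/5 + 2/5*3/5) = [7/25, 11/25) <- contains code 9/25
  'b': [1/5 + 2/5*3/5, 1/5 + 2/5*1/1) = [11/25, 3/5)
  emit 'f', narrow to [7/25, 11/25)

Answer: 7/25 11/25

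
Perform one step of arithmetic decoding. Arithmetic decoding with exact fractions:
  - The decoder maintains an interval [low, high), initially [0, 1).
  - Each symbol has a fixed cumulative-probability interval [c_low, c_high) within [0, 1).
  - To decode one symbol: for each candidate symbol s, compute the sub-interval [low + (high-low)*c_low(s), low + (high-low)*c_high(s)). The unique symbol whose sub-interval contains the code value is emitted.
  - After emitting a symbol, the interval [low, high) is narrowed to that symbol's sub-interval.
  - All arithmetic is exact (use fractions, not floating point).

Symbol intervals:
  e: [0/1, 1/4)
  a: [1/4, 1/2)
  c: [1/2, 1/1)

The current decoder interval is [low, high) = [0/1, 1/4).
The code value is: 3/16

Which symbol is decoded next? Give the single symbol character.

Answer: c

Derivation:
Interval width = high − low = 1/4 − 0/1 = 1/4
Scaled code = (code − low) / width = (3/16 − 0/1) / 1/4 = 3/4
  e: [0/1, 1/4) 
  a: [1/4, 1/2) 
  c: [1/2, 1/1) ← scaled code falls here ✓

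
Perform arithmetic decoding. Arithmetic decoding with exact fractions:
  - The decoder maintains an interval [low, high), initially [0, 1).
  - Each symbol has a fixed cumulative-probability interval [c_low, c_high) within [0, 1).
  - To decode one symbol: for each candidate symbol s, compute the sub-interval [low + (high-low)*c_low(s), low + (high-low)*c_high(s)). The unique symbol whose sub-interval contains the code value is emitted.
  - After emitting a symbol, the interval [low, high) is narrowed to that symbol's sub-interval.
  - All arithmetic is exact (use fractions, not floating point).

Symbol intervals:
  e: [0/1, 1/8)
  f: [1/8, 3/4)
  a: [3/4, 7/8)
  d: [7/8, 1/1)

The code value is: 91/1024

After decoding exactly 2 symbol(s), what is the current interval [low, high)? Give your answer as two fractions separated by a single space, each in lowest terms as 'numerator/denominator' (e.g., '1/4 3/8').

Answer: 1/64 3/32

Derivation:
Step 1: interval [0/1, 1/1), width = 1/1 - 0/1 = 1/1
  'e': [0/1 + 1/1*0/1, 0/1 + 1/1*1/8) = [0/1, 1/8) <- contains code 91/1024
  'f': [0/1 + 1/1*1/8, 0/1 + 1/1*3/4) = [1/8, 3/4)
  'a': [0/1 + 1/1*3/4, 0/1 + 1/1*7/8) = [3/4, 7/8)
  'd': [0/1 + 1/1*7/8, 0/1 + 1/1*1/1) = [7/8, 1/1)
  emit 'e', narrow to [0/1, 1/8)
Step 2: interval [0/1, 1/8), width = 1/8 - 0/1 = 1/8
  'e': [0/1 + 1/8*0/1, 0/1 + 1/8*1/8) = [0/1, 1/64)
  'f': [0/1 + 1/8*1/8, 0/1 + 1/8*3/4) = [1/64, 3/32) <- contains code 91/1024
  'a': [0/1 + 1/8*3/4, 0/1 + 1/8*7/8) = [3/32, 7/64)
  'd': [0/1 + 1/8*7/8, 0/1 + 1/8*1/1) = [7/64, 1/8)
  emit 'f', narrow to [1/64, 3/32)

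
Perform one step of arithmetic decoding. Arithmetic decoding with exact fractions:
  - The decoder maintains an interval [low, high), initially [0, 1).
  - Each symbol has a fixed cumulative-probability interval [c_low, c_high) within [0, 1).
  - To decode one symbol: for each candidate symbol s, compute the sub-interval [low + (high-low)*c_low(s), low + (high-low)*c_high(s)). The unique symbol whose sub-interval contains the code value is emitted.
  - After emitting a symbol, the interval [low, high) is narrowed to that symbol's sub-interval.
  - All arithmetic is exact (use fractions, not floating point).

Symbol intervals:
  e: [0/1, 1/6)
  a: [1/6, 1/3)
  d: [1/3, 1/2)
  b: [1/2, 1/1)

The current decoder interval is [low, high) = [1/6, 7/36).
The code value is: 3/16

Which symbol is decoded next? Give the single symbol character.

Interval width = high − low = 7/36 − 1/6 = 1/36
Scaled code = (code − low) / width = (3/16 − 1/6) / 1/36 = 3/4
  e: [0/1, 1/6) 
  a: [1/6, 1/3) 
  d: [1/3, 1/2) 
  b: [1/2, 1/1) ← scaled code falls here ✓

Answer: b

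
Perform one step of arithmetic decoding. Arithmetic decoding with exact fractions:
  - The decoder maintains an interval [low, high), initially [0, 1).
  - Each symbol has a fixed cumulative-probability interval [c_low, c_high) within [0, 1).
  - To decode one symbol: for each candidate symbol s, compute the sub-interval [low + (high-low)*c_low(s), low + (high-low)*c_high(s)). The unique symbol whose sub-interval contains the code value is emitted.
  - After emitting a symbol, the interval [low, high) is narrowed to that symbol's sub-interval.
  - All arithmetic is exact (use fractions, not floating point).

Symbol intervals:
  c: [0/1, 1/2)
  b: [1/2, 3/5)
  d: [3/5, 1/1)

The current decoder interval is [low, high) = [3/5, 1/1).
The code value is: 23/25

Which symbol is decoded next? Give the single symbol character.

Interval width = high − low = 1/1 − 3/5 = 2/5
Scaled code = (code − low) / width = (23/25 − 3/5) / 2/5 = 4/5
  c: [0/1, 1/2) 
  b: [1/2, 3/5) 
  d: [3/5, 1/1) ← scaled code falls here ✓

Answer: d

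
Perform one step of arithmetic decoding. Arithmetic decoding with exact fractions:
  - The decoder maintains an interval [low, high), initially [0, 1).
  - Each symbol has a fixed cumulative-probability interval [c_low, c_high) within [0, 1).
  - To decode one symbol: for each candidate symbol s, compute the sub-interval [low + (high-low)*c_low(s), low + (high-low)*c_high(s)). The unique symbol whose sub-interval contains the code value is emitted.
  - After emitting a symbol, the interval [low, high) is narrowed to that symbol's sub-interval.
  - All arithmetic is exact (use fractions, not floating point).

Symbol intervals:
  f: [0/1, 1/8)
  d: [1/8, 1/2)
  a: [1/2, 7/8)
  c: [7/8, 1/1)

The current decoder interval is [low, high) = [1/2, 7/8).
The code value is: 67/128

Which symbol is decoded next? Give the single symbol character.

Interval width = high − low = 7/8 − 1/2 = 3/8
Scaled code = (code − low) / width = (67/128 − 1/2) / 3/8 = 1/16
  f: [0/1, 1/8) ← scaled code falls here ✓
  d: [1/8, 1/2) 
  a: [1/2, 7/8) 
  c: [7/8, 1/1) 

Answer: f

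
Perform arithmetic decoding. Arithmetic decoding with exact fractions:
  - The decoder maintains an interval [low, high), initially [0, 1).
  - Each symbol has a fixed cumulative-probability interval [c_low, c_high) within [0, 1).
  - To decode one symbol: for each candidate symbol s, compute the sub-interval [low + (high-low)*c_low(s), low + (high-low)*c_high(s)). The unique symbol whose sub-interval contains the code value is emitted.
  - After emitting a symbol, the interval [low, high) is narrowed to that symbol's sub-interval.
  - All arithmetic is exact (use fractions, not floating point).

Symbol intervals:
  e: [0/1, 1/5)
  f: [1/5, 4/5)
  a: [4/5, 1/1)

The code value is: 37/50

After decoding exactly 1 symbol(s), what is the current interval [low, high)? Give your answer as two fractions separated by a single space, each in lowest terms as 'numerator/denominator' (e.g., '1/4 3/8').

Step 1: interval [0/1, 1/1), width = 1/1 - 0/1 = 1/1
  'e': [0/1 + 1/1*0/1, 0/1 + 1/1*1/5) = [0/1, 1/5)
  'f': [0/1 + 1/1*1/5, 0/1 + 1/1*4/5) = [1/5, 4/5) <- contains code 37/50
  'a': [0/1 + 1/1*4/5, 0/1 + 1/1*1/1) = [4/5, 1/1)
  emit 'f', narrow to [1/5, 4/5)

Answer: 1/5 4/5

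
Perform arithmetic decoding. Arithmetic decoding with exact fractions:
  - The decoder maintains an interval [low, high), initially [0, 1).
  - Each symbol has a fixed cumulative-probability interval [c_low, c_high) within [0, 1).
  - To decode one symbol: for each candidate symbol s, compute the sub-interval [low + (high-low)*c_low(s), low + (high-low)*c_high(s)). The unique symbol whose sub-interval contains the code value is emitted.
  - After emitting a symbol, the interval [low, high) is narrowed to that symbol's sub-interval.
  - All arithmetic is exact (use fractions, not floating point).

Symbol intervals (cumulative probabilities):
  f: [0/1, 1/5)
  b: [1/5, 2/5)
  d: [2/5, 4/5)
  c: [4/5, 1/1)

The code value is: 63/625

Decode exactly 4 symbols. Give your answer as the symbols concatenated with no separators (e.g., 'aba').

Step 1: interval [0/1, 1/1), width = 1/1 - 0/1 = 1/1
  'f': [0/1 + 1/1*0/1, 0/1 + 1/1*1/5) = [0/1, 1/5) <- contains code 63/625
  'b': [0/1 + 1/1*1/5, 0/1 + 1/1*2/5) = [1/5, 2/5)
  'd': [0/1 + 1/1*2/5, 0/1 + 1/1*4/5) = [2/5, 4/5)
  'c': [0/1 + 1/1*4/5, 0/1 + 1/1*1/1) = [4/5, 1/1)
  emit 'f', narrow to [0/1, 1/5)
Step 2: interval [0/1, 1/5), width = 1/5 - 0/1 = 1/5
  'f': [0/1 + 1/5*0/1, 0/1 + 1/5*1/5) = [0/1, 1/25)
  'b': [0/1 + 1/5*1/5, 0/1 + 1/5*2/5) = [1/25, 2/25)
  'd': [0/1 + 1/5*2/5, 0/1 + 1/5*4/5) = [2/25, 4/25) <- contains code 63/625
  'c': [0/1 + 1/5*4/5, 0/1 + 1/5*1/1) = [4/25, 1/5)
  emit 'd', narrow to [2/25, 4/25)
Step 3: interval [2/25, 4/25), width = 4/25 - 2/25 = 2/25
  'f': [2/25 + 2/25*0/1, 2/25 + 2/25*1/5) = [2/25, 12/125)
  'b': [2/25 + 2/25*1/5, 2/25 + 2/25*2/5) = [12/125, 14/125) <- contains code 63/625
  'd': [2/25 + 2/25*2/5, 2/25 + 2/25*4/5) = [14/125, 18/125)
  'c': [2/25 + 2/25*4/5, 2/25 + 2/25*1/1) = [18/125, 4/25)
  emit 'b', narrow to [12/125, 14/125)
Step 4: interval [12/125, 14/125), width = 14/125 - 12/125 = 2/125
  'f': [12/125 + 2/125*0/1, 12/125 + 2/125*1/5) = [12/125, 62/625)
  'b': [12/125 + 2/125*1/5, 12/125 + 2/125*2/5) = [62/625, 64/625) <- contains code 63/625
  'd': [12/125 + 2/125*2/5, 12/125 + 2/125*4/5) = [64/625, 68/625)
  'c': [12/125 + 2/125*4/5, 12/125 + 2/125*1/1) = [68/625, 14/125)
  emit 'b', narrow to [62/625, 64/625)

Answer: fdbb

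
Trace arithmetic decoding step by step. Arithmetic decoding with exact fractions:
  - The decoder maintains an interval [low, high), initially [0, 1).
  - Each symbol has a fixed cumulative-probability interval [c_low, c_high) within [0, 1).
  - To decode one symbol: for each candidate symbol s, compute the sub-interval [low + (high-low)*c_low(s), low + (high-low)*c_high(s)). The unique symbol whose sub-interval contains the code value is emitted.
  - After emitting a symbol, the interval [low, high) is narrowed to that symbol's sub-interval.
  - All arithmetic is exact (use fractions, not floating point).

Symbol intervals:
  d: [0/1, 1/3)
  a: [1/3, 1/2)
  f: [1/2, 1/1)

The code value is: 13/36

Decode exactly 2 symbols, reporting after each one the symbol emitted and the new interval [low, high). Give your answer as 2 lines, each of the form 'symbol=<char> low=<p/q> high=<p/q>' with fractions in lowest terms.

Answer: symbol=a low=1/3 high=1/2
symbol=d low=1/3 high=7/18

Derivation:
Step 1: interval [0/1, 1/1), width = 1/1 - 0/1 = 1/1
  'd': [0/1 + 1/1*0/1, 0/1 + 1/1*1/3) = [0/1, 1/3)
  'a': [0/1 + 1/1*1/3, 0/1 + 1/1*1/2) = [1/3, 1/2) <- contains code 13/36
  'f': [0/1 + 1/1*1/2, 0/1 + 1/1*1/1) = [1/2, 1/1)
  emit 'a', narrow to [1/3, 1/2)
Step 2: interval [1/3, 1/2), width = 1/2 - 1/3 = 1/6
  'd': [1/3 + 1/6*0/1, 1/3 + 1/6*1/3) = [1/3, 7/18) <- contains code 13/36
  'a': [1/3 + 1/6*1/3, 1/3 + 1/6*1/2) = [7/18, 5/12)
  'f': [1/3 + 1/6*1/2, 1/3 + 1/6*1/1) = [5/12, 1/2)
  emit 'd', narrow to [1/3, 7/18)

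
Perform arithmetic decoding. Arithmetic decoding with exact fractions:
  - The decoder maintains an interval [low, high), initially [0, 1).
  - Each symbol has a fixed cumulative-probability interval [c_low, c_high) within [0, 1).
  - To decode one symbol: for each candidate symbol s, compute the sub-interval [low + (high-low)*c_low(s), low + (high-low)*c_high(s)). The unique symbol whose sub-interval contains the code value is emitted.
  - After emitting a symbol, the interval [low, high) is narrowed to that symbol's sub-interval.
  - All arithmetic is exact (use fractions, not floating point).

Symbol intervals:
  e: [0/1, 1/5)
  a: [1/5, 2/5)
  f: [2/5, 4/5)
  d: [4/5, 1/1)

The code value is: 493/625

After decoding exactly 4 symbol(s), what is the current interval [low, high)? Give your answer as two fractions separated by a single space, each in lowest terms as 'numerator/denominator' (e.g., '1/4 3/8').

Step 1: interval [0/1, 1/1), width = 1/1 - 0/1 = 1/1
  'e': [0/1 + 1/1*0/1, 0/1 + 1/1*1/5) = [0/1, 1/5)
  'a': [0/1 + 1/1*1/5, 0/1 + 1/1*2/5) = [1/5, 2/5)
  'f': [0/1 + 1/1*2/5, 0/1 + 1/1*4/5) = [2/5, 4/5) <- contains code 493/625
  'd': [0/1 + 1/1*4/5, 0/1 + 1/1*1/1) = [4/5, 1/1)
  emit 'f', narrow to [2/5, 4/5)
Step 2: interval [2/5, 4/5), width = 4/5 - 2/5 = 2/5
  'e': [2/5 + 2/5*0/1, 2/5 + 2/5*1/5) = [2/5, 12/25)
  'a': [2/5 + 2/5*1/5, 2/5 + 2/5*2/5) = [12/25, 14/25)
  'f': [2/5 + 2/5*2/5, 2/5 + 2/5*4/5) = [14/25, 18/25)
  'd': [2/5 + 2/5*4/5, 2/5 + 2/5*1/1) = [18/25, 4/5) <- contains code 493/625
  emit 'd', narrow to [18/25, 4/5)
Step 3: interval [18/25, 4/5), width = 4/5 - 18/25 = 2/25
  'e': [18/25 + 2/25*0/1, 18/25 + 2/25*1/5) = [18/25, 92/125)
  'a': [18/25 + 2/25*1/5, 18/25 + 2/25*2/5) = [92/125, 94/125)
  'f': [18/25 + 2/25*2/5, 18/25 + 2/25*4/5) = [94/125, 98/125)
  'd': [18/25 + 2/25*4/5, 18/25 + 2/25*1/1) = [98/125, 4/5) <- contains code 493/625
  emit 'd', narrow to [98/125, 4/5)
Step 4: interval [98/125, 4/5), width = 4/5 - 98/125 = 2/125
  'e': [98/125 + 2/125*0/1, 98/125 + 2/125*1/5) = [98/125, 492/625)
  'a': [98/125 + 2/125*1/5, 98/125 + 2/125*2/5) = [492/625, 494/625) <- contains code 493/625
  'f': [98/125 + 2/125*2/5, 98/125 + 2/125*4/5) = [494/625, 498/625)
  'd': [98/125 + 2/125*4/5, 98/125 + 2/125*1/1) = [498/625, 4/5)
  emit 'a', narrow to [492/625, 494/625)

Answer: 492/625 494/625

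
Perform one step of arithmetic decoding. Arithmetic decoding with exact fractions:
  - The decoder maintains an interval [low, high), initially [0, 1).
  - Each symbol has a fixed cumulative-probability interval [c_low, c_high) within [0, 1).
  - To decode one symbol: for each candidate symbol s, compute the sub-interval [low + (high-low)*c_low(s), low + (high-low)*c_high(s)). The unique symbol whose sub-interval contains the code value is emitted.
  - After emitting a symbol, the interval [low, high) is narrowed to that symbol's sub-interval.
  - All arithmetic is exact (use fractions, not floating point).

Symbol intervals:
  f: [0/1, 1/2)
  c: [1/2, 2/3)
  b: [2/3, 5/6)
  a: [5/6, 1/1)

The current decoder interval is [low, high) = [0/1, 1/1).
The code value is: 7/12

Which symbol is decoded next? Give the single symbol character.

Answer: c

Derivation:
Interval width = high − low = 1/1 − 0/1 = 1/1
Scaled code = (code − low) / width = (7/12 − 0/1) / 1/1 = 7/12
  f: [0/1, 1/2) 
  c: [1/2, 2/3) ← scaled code falls here ✓
  b: [2/3, 5/6) 
  a: [5/6, 1/1) 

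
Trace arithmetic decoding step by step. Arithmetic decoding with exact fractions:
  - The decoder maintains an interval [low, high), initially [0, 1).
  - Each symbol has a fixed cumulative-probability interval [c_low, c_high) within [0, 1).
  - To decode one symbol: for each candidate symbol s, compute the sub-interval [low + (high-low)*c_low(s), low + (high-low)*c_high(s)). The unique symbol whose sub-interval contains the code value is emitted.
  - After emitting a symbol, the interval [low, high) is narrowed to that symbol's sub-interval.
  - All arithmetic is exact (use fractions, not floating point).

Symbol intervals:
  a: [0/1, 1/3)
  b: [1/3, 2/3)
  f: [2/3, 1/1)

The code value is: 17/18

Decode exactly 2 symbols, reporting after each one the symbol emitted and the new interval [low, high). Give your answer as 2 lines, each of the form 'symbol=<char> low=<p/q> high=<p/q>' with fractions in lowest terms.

Step 1: interval [0/1, 1/1), width = 1/1 - 0/1 = 1/1
  'a': [0/1 + 1/1*0/1, 0/1 + 1/1*1/3) = [0/1, 1/3)
  'b': [0/1 + 1/1*1/3, 0/1 + 1/1*2/3) = [1/3, 2/3)
  'f': [0/1 + 1/1*2/3, 0/1 + 1/1*1/1) = [2/3, 1/1) <- contains code 17/18
  emit 'f', narrow to [2/3, 1/1)
Step 2: interval [2/3, 1/1), width = 1/1 - 2/3 = 1/3
  'a': [2/3 + 1/3*0/1, 2/3 + 1/3*1/3) = [2/3, 7/9)
  'b': [2/3 + 1/3*1/3, 2/3 + 1/3*2/3) = [7/9, 8/9)
  'f': [2/3 + 1/3*2/3, 2/3 + 1/3*1/1) = [8/9, 1/1) <- contains code 17/18
  emit 'f', narrow to [8/9, 1/1)

Answer: symbol=f low=2/3 high=1/1
symbol=f low=8/9 high=1/1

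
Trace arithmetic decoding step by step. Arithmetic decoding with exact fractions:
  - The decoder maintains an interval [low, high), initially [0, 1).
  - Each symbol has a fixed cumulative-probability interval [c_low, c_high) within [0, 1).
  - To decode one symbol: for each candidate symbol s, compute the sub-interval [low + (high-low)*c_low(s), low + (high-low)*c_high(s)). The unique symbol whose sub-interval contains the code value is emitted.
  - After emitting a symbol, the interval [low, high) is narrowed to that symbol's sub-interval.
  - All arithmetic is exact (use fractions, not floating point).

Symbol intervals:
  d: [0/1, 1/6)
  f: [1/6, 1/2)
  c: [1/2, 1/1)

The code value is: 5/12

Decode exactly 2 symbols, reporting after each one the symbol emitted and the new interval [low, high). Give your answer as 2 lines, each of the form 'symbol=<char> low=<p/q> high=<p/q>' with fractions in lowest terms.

Answer: symbol=f low=1/6 high=1/2
symbol=c low=1/3 high=1/2

Derivation:
Step 1: interval [0/1, 1/1), width = 1/1 - 0/1 = 1/1
  'd': [0/1 + 1/1*0/1, 0/1 + 1/1*1/6) = [0/1, 1/6)
  'f': [0/1 + 1/1*1/6, 0/1 + 1/1*1/2) = [1/6, 1/2) <- contains code 5/12
  'c': [0/1 + 1/1*1/2, 0/1 + 1/1*1/1) = [1/2, 1/1)
  emit 'f', narrow to [1/6, 1/2)
Step 2: interval [1/6, 1/2), width = 1/2 - 1/6 = 1/3
  'd': [1/6 + 1/3*0/1, 1/6 + 1/3*1/6) = [1/6, 2/9)
  'f': [1/6 + 1/3*1/6, 1/6 + 1/3*1/2) = [2/9, 1/3)
  'c': [1/6 + 1/3*1/2, 1/6 + 1/3*1/1) = [1/3, 1/2) <- contains code 5/12
  emit 'c', narrow to [1/3, 1/2)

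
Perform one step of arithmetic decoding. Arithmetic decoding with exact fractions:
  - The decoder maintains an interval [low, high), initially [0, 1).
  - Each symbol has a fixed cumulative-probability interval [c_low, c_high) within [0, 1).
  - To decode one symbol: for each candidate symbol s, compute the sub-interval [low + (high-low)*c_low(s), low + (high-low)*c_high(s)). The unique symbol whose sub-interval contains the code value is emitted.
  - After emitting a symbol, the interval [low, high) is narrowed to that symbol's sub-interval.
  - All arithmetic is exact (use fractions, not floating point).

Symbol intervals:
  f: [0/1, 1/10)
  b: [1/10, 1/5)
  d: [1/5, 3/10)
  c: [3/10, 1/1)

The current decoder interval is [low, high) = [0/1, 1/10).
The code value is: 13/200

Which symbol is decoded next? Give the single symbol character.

Interval width = high − low = 1/10 − 0/1 = 1/10
Scaled code = (code − low) / width = (13/200 − 0/1) / 1/10 = 13/20
  f: [0/1, 1/10) 
  b: [1/10, 1/5) 
  d: [1/5, 3/10) 
  c: [3/10, 1/1) ← scaled code falls here ✓

Answer: c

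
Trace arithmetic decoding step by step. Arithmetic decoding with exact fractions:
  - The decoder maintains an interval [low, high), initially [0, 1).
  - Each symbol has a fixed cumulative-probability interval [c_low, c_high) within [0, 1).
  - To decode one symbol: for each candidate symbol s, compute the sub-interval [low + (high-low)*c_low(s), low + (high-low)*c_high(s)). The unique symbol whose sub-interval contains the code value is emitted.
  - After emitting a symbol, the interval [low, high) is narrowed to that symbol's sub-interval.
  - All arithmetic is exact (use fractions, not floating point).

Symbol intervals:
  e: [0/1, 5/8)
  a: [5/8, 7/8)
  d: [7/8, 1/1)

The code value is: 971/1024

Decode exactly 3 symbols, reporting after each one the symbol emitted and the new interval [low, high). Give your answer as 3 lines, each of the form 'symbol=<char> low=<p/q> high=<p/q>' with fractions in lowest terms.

Step 1: interval [0/1, 1/1), width = 1/1 - 0/1 = 1/1
  'e': [0/1 + 1/1*0/1, 0/1 + 1/1*5/8) = [0/1, 5/8)
  'a': [0/1 + 1/1*5/8, 0/1 + 1/1*7/8) = [5/8, 7/8)
  'd': [0/1 + 1/1*7/8, 0/1 + 1/1*1/1) = [7/8, 1/1) <- contains code 971/1024
  emit 'd', narrow to [7/8, 1/1)
Step 2: interval [7/8, 1/1), width = 1/1 - 7/8 = 1/8
  'e': [7/8 + 1/8*0/1, 7/8 + 1/8*5/8) = [7/8, 61/64) <- contains code 971/1024
  'a': [7/8 + 1/8*5/8, 7/8 + 1/8*7/8) = [61/64, 63/64)
  'd': [7/8 + 1/8*7/8, 7/8 + 1/8*1/1) = [63/64, 1/1)
  emit 'e', narrow to [7/8, 61/64)
Step 3: interval [7/8, 61/64), width = 61/64 - 7/8 = 5/64
  'e': [7/8 + 5/64*0/1, 7/8 + 5/64*5/8) = [7/8, 473/512)
  'a': [7/8 + 5/64*5/8, 7/8 + 5/64*7/8) = [473/512, 483/512)
  'd': [7/8 + 5/64*7/8, 7/8 + 5/64*1/1) = [483/512, 61/64) <- contains code 971/1024
  emit 'd', narrow to [483/512, 61/64)

Answer: symbol=d low=7/8 high=1/1
symbol=e low=7/8 high=61/64
symbol=d low=483/512 high=61/64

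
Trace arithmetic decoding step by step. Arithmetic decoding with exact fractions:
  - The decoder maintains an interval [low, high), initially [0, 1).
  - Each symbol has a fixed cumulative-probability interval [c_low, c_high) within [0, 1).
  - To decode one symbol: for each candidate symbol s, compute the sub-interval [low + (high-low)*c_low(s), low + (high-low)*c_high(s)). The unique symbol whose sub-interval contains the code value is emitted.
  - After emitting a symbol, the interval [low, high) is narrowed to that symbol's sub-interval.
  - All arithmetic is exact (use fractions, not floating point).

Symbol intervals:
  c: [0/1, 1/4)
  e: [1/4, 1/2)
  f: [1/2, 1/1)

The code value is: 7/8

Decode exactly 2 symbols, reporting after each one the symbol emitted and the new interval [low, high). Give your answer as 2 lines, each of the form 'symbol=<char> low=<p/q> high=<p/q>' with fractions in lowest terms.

Answer: symbol=f low=1/2 high=1/1
symbol=f low=3/4 high=1/1

Derivation:
Step 1: interval [0/1, 1/1), width = 1/1 - 0/1 = 1/1
  'c': [0/1 + 1/1*0/1, 0/1 + 1/1*1/4) = [0/1, 1/4)
  'e': [0/1 + 1/1*1/4, 0/1 + 1/1*1/2) = [1/4, 1/2)
  'f': [0/1 + 1/1*1/2, 0/1 + 1/1*1/1) = [1/2, 1/1) <- contains code 7/8
  emit 'f', narrow to [1/2, 1/1)
Step 2: interval [1/2, 1/1), width = 1/1 - 1/2 = 1/2
  'c': [1/2 + 1/2*0/1, 1/2 + 1/2*1/4) = [1/2, 5/8)
  'e': [1/2 + 1/2*1/4, 1/2 + 1/2*1/2) = [5/8, 3/4)
  'f': [1/2 + 1/2*1/2, 1/2 + 1/2*1/1) = [3/4, 1/1) <- contains code 7/8
  emit 'f', narrow to [3/4, 1/1)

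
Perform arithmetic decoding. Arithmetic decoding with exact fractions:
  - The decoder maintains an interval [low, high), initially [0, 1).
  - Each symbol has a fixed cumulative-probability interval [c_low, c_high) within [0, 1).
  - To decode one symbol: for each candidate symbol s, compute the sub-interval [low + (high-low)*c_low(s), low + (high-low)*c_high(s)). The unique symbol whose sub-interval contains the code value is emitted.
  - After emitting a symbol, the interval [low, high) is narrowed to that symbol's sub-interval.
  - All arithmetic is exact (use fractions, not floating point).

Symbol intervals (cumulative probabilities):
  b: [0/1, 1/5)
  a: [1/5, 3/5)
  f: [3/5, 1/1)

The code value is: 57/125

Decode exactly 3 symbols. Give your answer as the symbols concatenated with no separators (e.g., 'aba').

Answer: afb

Derivation:
Step 1: interval [0/1, 1/1), width = 1/1 - 0/1 = 1/1
  'b': [0/1 + 1/1*0/1, 0/1 + 1/1*1/5) = [0/1, 1/5)
  'a': [0/1 + 1/1*1/5, 0/1 + 1/1*3/5) = [1/5, 3/5) <- contains code 57/125
  'f': [0/1 + 1/1*3/5, 0/1 + 1/1*1/1) = [3/5, 1/1)
  emit 'a', narrow to [1/5, 3/5)
Step 2: interval [1/5, 3/5), width = 3/5 - 1/5 = 2/5
  'b': [1/5 + 2/5*0/1, 1/5 + 2/5*1/5) = [1/5, 7/25)
  'a': [1/5 + 2/5*1/5, 1/5 + 2/5*3/5) = [7/25, 11/25)
  'f': [1/5 + 2/5*3/5, 1/5 + 2/5*1/1) = [11/25, 3/5) <- contains code 57/125
  emit 'f', narrow to [11/25, 3/5)
Step 3: interval [11/25, 3/5), width = 3/5 - 11/25 = 4/25
  'b': [11/25 + 4/25*0/1, 11/25 + 4/25*1/5) = [11/25, 59/125) <- contains code 57/125
  'a': [11/25 + 4/25*1/5, 11/25 + 4/25*3/5) = [59/125, 67/125)
  'f': [11/25 + 4/25*3/5, 11/25 + 4/25*1/1) = [67/125, 3/5)
  emit 'b', narrow to [11/25, 59/125)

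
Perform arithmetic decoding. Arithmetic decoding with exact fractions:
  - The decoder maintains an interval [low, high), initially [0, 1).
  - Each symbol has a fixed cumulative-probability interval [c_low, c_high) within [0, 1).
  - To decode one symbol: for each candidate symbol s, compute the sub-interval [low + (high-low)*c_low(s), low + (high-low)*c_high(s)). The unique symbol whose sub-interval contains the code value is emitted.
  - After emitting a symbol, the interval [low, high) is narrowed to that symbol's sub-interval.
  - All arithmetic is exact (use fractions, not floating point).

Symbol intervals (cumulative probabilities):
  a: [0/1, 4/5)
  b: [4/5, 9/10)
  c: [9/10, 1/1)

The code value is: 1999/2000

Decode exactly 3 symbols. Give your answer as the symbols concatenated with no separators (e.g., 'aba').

Answer: ccc

Derivation:
Step 1: interval [0/1, 1/1), width = 1/1 - 0/1 = 1/1
  'a': [0/1 + 1/1*0/1, 0/1 + 1/1*4/5) = [0/1, 4/5)
  'b': [0/1 + 1/1*4/5, 0/1 + 1/1*9/10) = [4/5, 9/10)
  'c': [0/1 + 1/1*9/10, 0/1 + 1/1*1/1) = [9/10, 1/1) <- contains code 1999/2000
  emit 'c', narrow to [9/10, 1/1)
Step 2: interval [9/10, 1/1), width = 1/1 - 9/10 = 1/10
  'a': [9/10 + 1/10*0/1, 9/10 + 1/10*4/5) = [9/10, 49/50)
  'b': [9/10 + 1/10*4/5, 9/10 + 1/10*9/10) = [49/50, 99/100)
  'c': [9/10 + 1/10*9/10, 9/10 + 1/10*1/1) = [99/100, 1/1) <- contains code 1999/2000
  emit 'c', narrow to [99/100, 1/1)
Step 3: interval [99/100, 1/1), width = 1/1 - 99/100 = 1/100
  'a': [99/100 + 1/100*0/1, 99/100 + 1/100*4/5) = [99/100, 499/500)
  'b': [99/100 + 1/100*4/5, 99/100 + 1/100*9/10) = [499/500, 999/1000)
  'c': [99/100 + 1/100*9/10, 99/100 + 1/100*1/1) = [999/1000, 1/1) <- contains code 1999/2000
  emit 'c', narrow to [999/1000, 1/1)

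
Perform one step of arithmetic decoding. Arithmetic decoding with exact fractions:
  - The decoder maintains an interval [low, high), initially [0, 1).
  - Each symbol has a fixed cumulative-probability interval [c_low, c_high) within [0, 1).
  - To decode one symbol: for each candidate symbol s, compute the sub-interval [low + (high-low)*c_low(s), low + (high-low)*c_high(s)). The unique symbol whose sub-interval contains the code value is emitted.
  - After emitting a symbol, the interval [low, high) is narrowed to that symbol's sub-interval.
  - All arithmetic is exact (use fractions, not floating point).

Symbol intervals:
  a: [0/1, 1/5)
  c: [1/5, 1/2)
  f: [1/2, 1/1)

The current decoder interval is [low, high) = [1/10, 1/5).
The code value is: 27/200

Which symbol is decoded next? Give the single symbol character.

Answer: c

Derivation:
Interval width = high − low = 1/5 − 1/10 = 1/10
Scaled code = (code − low) / width = (27/200 − 1/10) / 1/10 = 7/20
  a: [0/1, 1/5) 
  c: [1/5, 1/2) ← scaled code falls here ✓
  f: [1/2, 1/1) 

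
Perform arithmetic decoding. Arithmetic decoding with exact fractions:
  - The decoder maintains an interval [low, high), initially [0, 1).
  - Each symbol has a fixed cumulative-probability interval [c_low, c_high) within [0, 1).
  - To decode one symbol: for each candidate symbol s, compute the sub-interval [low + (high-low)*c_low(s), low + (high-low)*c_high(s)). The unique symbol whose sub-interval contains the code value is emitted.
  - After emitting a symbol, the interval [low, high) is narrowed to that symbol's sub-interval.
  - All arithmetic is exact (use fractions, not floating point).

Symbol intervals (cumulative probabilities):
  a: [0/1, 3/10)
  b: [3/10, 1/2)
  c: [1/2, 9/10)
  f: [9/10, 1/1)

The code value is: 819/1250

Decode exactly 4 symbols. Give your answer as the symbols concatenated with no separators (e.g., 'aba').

Step 1: interval [0/1, 1/1), width = 1/1 - 0/1 = 1/1
  'a': [0/1 + 1/1*0/1, 0/1 + 1/1*3/10) = [0/1, 3/10)
  'b': [0/1 + 1/1*3/10, 0/1 + 1/1*1/2) = [3/10, 1/2)
  'c': [0/1 + 1/1*1/2, 0/1 + 1/1*9/10) = [1/2, 9/10) <- contains code 819/1250
  'f': [0/1 + 1/1*9/10, 0/1 + 1/1*1/1) = [9/10, 1/1)
  emit 'c', narrow to [1/2, 9/10)
Step 2: interval [1/2, 9/10), width = 9/10 - 1/2 = 2/5
  'a': [1/2 + 2/5*0/1, 1/2 + 2/5*3/10) = [1/2, 31/50)
  'b': [1/2 + 2/5*3/10, 1/2 + 2/5*1/2) = [31/50, 7/10) <- contains code 819/1250
  'c': [1/2 + 2/5*1/2, 1/2 + 2/5*9/10) = [7/10, 43/50)
  'f': [1/2 + 2/5*9/10, 1/2 + 2/5*1/1) = [43/50, 9/10)
  emit 'b', narrow to [31/50, 7/10)
Step 3: interval [31/50, 7/10), width = 7/10 - 31/50 = 2/25
  'a': [31/50 + 2/25*0/1, 31/50 + 2/25*3/10) = [31/50, 161/250)
  'b': [31/50 + 2/25*3/10, 31/50 + 2/25*1/2) = [161/250, 33/50) <- contains code 819/1250
  'c': [31/50 + 2/25*1/2, 31/50 + 2/25*9/10) = [33/50, 173/250)
  'f': [31/50 + 2/25*9/10, 31/50 + 2/25*1/1) = [173/250, 7/10)
  emit 'b', narrow to [161/250, 33/50)
Step 4: interval [161/250, 33/50), width = 33/50 - 161/250 = 2/125
  'a': [161/250 + 2/125*0/1, 161/250 + 2/125*3/10) = [161/250, 811/1250)
  'b': [161/250 + 2/125*3/10, 161/250 + 2/125*1/2) = [811/1250, 163/250)
  'c': [161/250 + 2/125*1/2, 161/250 + 2/125*9/10) = [163/250, 823/1250) <- contains code 819/1250
  'f': [161/250 + 2/125*9/10, 161/250 + 2/125*1/1) = [823/1250, 33/50)
  emit 'c', narrow to [163/250, 823/1250)

Answer: cbbc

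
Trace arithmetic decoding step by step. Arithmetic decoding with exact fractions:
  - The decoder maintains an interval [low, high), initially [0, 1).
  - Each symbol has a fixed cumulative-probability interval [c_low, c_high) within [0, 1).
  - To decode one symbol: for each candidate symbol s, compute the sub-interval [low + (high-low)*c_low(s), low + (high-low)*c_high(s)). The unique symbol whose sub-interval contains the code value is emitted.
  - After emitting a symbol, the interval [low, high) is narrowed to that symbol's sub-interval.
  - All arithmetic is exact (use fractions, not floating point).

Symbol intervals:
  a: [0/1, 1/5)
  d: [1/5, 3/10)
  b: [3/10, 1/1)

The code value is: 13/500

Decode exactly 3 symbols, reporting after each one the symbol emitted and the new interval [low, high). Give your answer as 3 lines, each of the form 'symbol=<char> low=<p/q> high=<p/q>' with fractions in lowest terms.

Step 1: interval [0/1, 1/1), width = 1/1 - 0/1 = 1/1
  'a': [0/1 + 1/1*0/1, 0/1 + 1/1*1/5) = [0/1, 1/5) <- contains code 13/500
  'd': [0/1 + 1/1*1/5, 0/1 + 1/1*3/10) = [1/5, 3/10)
  'b': [0/1 + 1/1*3/10, 0/1 + 1/1*1/1) = [3/10, 1/1)
  emit 'a', narrow to [0/1, 1/5)
Step 2: interval [0/1, 1/5), width = 1/5 - 0/1 = 1/5
  'a': [0/1 + 1/5*0/1, 0/1 + 1/5*1/5) = [0/1, 1/25) <- contains code 13/500
  'd': [0/1 + 1/5*1/5, 0/1 + 1/5*3/10) = [1/25, 3/50)
  'b': [0/1 + 1/5*3/10, 0/1 + 1/5*1/1) = [3/50, 1/5)
  emit 'a', narrow to [0/1, 1/25)
Step 3: interval [0/1, 1/25), width = 1/25 - 0/1 = 1/25
  'a': [0/1 + 1/25*0/1, 0/1 + 1/25*1/5) = [0/1, 1/125)
  'd': [0/1 + 1/25*1/5, 0/1 + 1/25*3/10) = [1/125, 3/250)
  'b': [0/1 + 1/25*3/10, 0/1 + 1/25*1/1) = [3/250, 1/25) <- contains code 13/500
  emit 'b', narrow to [3/250, 1/25)

Answer: symbol=a low=0/1 high=1/5
symbol=a low=0/1 high=1/25
symbol=b low=3/250 high=1/25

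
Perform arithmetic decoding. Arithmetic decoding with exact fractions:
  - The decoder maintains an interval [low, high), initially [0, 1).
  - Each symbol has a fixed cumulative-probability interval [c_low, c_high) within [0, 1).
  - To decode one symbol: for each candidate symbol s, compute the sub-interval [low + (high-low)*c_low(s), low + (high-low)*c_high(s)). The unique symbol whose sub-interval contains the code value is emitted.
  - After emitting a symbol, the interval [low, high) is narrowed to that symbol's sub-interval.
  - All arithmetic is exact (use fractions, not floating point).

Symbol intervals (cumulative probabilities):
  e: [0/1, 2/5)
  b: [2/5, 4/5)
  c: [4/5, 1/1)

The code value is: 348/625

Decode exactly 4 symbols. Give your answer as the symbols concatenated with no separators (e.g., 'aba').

Answer: becc

Derivation:
Step 1: interval [0/1, 1/1), width = 1/1 - 0/1 = 1/1
  'e': [0/1 + 1/1*0/1, 0/1 + 1/1*2/5) = [0/1, 2/5)
  'b': [0/1 + 1/1*2/5, 0/1 + 1/1*4/5) = [2/5, 4/5) <- contains code 348/625
  'c': [0/1 + 1/1*4/5, 0/1 + 1/1*1/1) = [4/5, 1/1)
  emit 'b', narrow to [2/5, 4/5)
Step 2: interval [2/5, 4/5), width = 4/5 - 2/5 = 2/5
  'e': [2/5 + 2/5*0/1, 2/5 + 2/5*2/5) = [2/5, 14/25) <- contains code 348/625
  'b': [2/5 + 2/5*2/5, 2/5 + 2/5*4/5) = [14/25, 18/25)
  'c': [2/5 + 2/5*4/5, 2/5 + 2/5*1/1) = [18/25, 4/5)
  emit 'e', narrow to [2/5, 14/25)
Step 3: interval [2/5, 14/25), width = 14/25 - 2/5 = 4/25
  'e': [2/5 + 4/25*0/1, 2/5 + 4/25*2/5) = [2/5, 58/125)
  'b': [2/5 + 4/25*2/5, 2/5 + 4/25*4/5) = [58/125, 66/125)
  'c': [2/5 + 4/25*4/5, 2/5 + 4/25*1/1) = [66/125, 14/25) <- contains code 348/625
  emit 'c', narrow to [66/125, 14/25)
Step 4: interval [66/125, 14/25), width = 14/25 - 66/125 = 4/125
  'e': [66/125 + 4/125*0/1, 66/125 + 4/125*2/5) = [66/125, 338/625)
  'b': [66/125 + 4/125*2/5, 66/125 + 4/125*4/5) = [338/625, 346/625)
  'c': [66/125 + 4/125*4/5, 66/125 + 4/125*1/1) = [346/625, 14/25) <- contains code 348/625
  emit 'c', narrow to [346/625, 14/25)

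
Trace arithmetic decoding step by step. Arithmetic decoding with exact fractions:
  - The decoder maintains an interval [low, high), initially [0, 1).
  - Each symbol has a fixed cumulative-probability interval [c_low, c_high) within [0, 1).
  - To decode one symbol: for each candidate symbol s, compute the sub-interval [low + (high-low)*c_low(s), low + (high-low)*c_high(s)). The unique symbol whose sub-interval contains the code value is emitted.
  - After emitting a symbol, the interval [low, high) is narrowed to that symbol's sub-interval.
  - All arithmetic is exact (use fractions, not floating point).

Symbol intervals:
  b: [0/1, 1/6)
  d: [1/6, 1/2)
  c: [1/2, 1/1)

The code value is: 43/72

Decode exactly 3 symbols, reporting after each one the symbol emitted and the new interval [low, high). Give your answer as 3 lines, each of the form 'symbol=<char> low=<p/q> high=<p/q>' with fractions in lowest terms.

Answer: symbol=c low=1/2 high=1/1
symbol=d low=7/12 high=3/4
symbol=b low=7/12 high=11/18

Derivation:
Step 1: interval [0/1, 1/1), width = 1/1 - 0/1 = 1/1
  'b': [0/1 + 1/1*0/1, 0/1 + 1/1*1/6) = [0/1, 1/6)
  'd': [0/1 + 1/1*1/6, 0/1 + 1/1*1/2) = [1/6, 1/2)
  'c': [0/1 + 1/1*1/2, 0/1 + 1/1*1/1) = [1/2, 1/1) <- contains code 43/72
  emit 'c', narrow to [1/2, 1/1)
Step 2: interval [1/2, 1/1), width = 1/1 - 1/2 = 1/2
  'b': [1/2 + 1/2*0/1, 1/2 + 1/2*1/6) = [1/2, 7/12)
  'd': [1/2 + 1/2*1/6, 1/2 + 1/2*1/2) = [7/12, 3/4) <- contains code 43/72
  'c': [1/2 + 1/2*1/2, 1/2 + 1/2*1/1) = [3/4, 1/1)
  emit 'd', narrow to [7/12, 3/4)
Step 3: interval [7/12, 3/4), width = 3/4 - 7/12 = 1/6
  'b': [7/12 + 1/6*0/1, 7/12 + 1/6*1/6) = [7/12, 11/18) <- contains code 43/72
  'd': [7/12 + 1/6*1/6, 7/12 + 1/6*1/2) = [11/18, 2/3)
  'c': [7/12 + 1/6*1/2, 7/12 + 1/6*1/1) = [2/3, 3/4)
  emit 'b', narrow to [7/12, 11/18)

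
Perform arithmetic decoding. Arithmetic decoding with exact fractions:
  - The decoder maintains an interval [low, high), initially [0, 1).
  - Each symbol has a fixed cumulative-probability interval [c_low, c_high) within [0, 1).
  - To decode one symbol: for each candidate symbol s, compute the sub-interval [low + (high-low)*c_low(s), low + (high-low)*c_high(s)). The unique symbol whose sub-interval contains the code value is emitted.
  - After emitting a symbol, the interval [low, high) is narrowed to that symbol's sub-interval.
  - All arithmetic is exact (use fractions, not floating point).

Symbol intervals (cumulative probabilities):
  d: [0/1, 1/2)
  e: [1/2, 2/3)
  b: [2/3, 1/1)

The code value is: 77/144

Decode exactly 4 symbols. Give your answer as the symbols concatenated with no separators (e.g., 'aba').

Answer: eddb

Derivation:
Step 1: interval [0/1, 1/1), width = 1/1 - 0/1 = 1/1
  'd': [0/1 + 1/1*0/1, 0/1 + 1/1*1/2) = [0/1, 1/2)
  'e': [0/1 + 1/1*1/2, 0/1 + 1/1*2/3) = [1/2, 2/3) <- contains code 77/144
  'b': [0/1 + 1/1*2/3, 0/1 + 1/1*1/1) = [2/3, 1/1)
  emit 'e', narrow to [1/2, 2/3)
Step 2: interval [1/2, 2/3), width = 2/3 - 1/2 = 1/6
  'd': [1/2 + 1/6*0/1, 1/2 + 1/6*1/2) = [1/2, 7/12) <- contains code 77/144
  'e': [1/2 + 1/6*1/2, 1/2 + 1/6*2/3) = [7/12, 11/18)
  'b': [1/2 + 1/6*2/3, 1/2 + 1/6*1/1) = [11/18, 2/3)
  emit 'd', narrow to [1/2, 7/12)
Step 3: interval [1/2, 7/12), width = 7/12 - 1/2 = 1/12
  'd': [1/2 + 1/12*0/1, 1/2 + 1/12*1/2) = [1/2, 13/24) <- contains code 77/144
  'e': [1/2 + 1/12*1/2, 1/2 + 1/12*2/3) = [13/24, 5/9)
  'b': [1/2 + 1/12*2/3, 1/2 + 1/12*1/1) = [5/9, 7/12)
  emit 'd', narrow to [1/2, 13/24)
Step 4: interval [1/2, 13/24), width = 13/24 - 1/2 = 1/24
  'd': [1/2 + 1/24*0/1, 1/2 + 1/24*1/2) = [1/2, 25/48)
  'e': [1/2 + 1/24*1/2, 1/2 + 1/24*2/3) = [25/48, 19/36)
  'b': [1/2 + 1/24*2/3, 1/2 + 1/24*1/1) = [19/36, 13/24) <- contains code 77/144
  emit 'b', narrow to [19/36, 13/24)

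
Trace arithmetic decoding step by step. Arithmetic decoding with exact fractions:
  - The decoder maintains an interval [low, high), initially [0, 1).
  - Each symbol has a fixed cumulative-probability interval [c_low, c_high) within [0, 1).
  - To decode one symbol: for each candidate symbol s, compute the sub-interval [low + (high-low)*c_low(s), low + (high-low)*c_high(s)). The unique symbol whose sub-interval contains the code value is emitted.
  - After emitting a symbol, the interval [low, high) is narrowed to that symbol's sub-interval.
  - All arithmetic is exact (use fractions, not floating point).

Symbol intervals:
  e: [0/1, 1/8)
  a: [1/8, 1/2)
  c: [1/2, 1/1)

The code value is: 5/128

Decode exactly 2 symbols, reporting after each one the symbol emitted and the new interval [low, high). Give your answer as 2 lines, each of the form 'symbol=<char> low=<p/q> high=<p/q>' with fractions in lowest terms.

Step 1: interval [0/1, 1/1), width = 1/1 - 0/1 = 1/1
  'e': [0/1 + 1/1*0/1, 0/1 + 1/1*1/8) = [0/1, 1/8) <- contains code 5/128
  'a': [0/1 + 1/1*1/8, 0/1 + 1/1*1/2) = [1/8, 1/2)
  'c': [0/1 + 1/1*1/2, 0/1 + 1/1*1/1) = [1/2, 1/1)
  emit 'e', narrow to [0/1, 1/8)
Step 2: interval [0/1, 1/8), width = 1/8 - 0/1 = 1/8
  'e': [0/1 + 1/8*0/1, 0/1 + 1/8*1/8) = [0/1, 1/64)
  'a': [0/1 + 1/8*1/8, 0/1 + 1/8*1/2) = [1/64, 1/16) <- contains code 5/128
  'c': [0/1 + 1/8*1/2, 0/1 + 1/8*1/1) = [1/16, 1/8)
  emit 'a', narrow to [1/64, 1/16)

Answer: symbol=e low=0/1 high=1/8
symbol=a low=1/64 high=1/16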